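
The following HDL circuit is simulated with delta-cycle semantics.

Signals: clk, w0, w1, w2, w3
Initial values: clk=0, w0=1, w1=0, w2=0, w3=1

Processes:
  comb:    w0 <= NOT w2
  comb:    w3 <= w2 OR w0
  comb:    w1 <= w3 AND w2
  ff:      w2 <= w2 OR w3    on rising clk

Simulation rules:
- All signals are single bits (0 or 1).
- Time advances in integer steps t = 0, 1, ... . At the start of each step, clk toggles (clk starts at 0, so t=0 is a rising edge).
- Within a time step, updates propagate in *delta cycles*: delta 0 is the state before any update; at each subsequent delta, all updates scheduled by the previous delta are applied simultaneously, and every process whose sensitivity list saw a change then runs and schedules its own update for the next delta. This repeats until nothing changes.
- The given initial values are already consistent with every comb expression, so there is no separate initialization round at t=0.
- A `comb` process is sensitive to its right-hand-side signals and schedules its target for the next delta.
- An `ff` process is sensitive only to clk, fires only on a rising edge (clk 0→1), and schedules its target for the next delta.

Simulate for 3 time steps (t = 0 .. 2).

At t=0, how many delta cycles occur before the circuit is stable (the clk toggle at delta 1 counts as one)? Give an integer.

3

[bits: w0,w1,w3,clk,w2]
t=0: Δ0=10100 Δ1=10110 Δ2=10111 Δ3=01111 | 3Δ
t=1: Δ0=01111 Δ1=01101 | 1Δ
t=2: Δ0=01101 Δ1=01111 | 1Δ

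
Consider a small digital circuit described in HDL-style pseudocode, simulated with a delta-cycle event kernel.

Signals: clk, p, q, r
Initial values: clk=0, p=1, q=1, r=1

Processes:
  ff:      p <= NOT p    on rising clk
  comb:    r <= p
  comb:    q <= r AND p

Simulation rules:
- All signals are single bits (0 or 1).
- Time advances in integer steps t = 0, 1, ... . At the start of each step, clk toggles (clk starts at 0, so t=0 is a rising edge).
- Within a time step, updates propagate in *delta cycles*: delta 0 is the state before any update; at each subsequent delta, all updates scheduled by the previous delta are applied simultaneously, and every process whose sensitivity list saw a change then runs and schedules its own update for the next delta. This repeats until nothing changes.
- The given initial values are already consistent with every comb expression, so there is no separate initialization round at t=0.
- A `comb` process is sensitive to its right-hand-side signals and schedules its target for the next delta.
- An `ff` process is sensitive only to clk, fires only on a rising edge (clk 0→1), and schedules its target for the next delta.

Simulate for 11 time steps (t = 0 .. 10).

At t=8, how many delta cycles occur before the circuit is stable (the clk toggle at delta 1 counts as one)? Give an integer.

t0.Δ0 r=1 clk=0 p=1 q=1
t0.Δ1 r=1 clk=1 p=1 q=1
t0.Δ2 r=1 clk=1 p=0 q=1
t0.Δ3 r=0 clk=1 p=0 q=0
t1.Δ0 r=0 clk=1 p=0 q=0
t1.Δ1 r=0 clk=0 p=0 q=0
t2.Δ0 r=0 clk=0 p=0 q=0
t2.Δ1 r=0 clk=1 p=0 q=0
t2.Δ2 r=0 clk=1 p=1 q=0
t2.Δ3 r=1 clk=1 p=1 q=0
t2.Δ4 r=1 clk=1 p=1 q=1
t3.Δ0 r=1 clk=1 p=1 q=1
t3.Δ1 r=1 clk=0 p=1 q=1
t4.Δ0 r=1 clk=0 p=1 q=1
t4.Δ1 r=1 clk=1 p=1 q=1
t4.Δ2 r=1 clk=1 p=0 q=1
t4.Δ3 r=0 clk=1 p=0 q=0
t5.Δ0 r=0 clk=1 p=0 q=0
t5.Δ1 r=0 clk=0 p=0 q=0
t6.Δ0 r=0 clk=0 p=0 q=0
t6.Δ1 r=0 clk=1 p=0 q=0
t6.Δ2 r=0 clk=1 p=1 q=0
t6.Δ3 r=1 clk=1 p=1 q=0
t6.Δ4 r=1 clk=1 p=1 q=1
t7.Δ0 r=1 clk=1 p=1 q=1
t7.Δ1 r=1 clk=0 p=1 q=1
t8.Δ0 r=1 clk=0 p=1 q=1
t8.Δ1 r=1 clk=1 p=1 q=1
t8.Δ2 r=1 clk=1 p=0 q=1
t8.Δ3 r=0 clk=1 p=0 q=0
t9.Δ0 r=0 clk=1 p=0 q=0
t9.Δ1 r=0 clk=0 p=0 q=0
t10.Δ0 r=0 clk=0 p=0 q=0
t10.Δ1 r=0 clk=1 p=0 q=0
t10.Δ2 r=0 clk=1 p=1 q=0
t10.Δ3 r=1 clk=1 p=1 q=0
t10.Δ4 r=1 clk=1 p=1 q=1

3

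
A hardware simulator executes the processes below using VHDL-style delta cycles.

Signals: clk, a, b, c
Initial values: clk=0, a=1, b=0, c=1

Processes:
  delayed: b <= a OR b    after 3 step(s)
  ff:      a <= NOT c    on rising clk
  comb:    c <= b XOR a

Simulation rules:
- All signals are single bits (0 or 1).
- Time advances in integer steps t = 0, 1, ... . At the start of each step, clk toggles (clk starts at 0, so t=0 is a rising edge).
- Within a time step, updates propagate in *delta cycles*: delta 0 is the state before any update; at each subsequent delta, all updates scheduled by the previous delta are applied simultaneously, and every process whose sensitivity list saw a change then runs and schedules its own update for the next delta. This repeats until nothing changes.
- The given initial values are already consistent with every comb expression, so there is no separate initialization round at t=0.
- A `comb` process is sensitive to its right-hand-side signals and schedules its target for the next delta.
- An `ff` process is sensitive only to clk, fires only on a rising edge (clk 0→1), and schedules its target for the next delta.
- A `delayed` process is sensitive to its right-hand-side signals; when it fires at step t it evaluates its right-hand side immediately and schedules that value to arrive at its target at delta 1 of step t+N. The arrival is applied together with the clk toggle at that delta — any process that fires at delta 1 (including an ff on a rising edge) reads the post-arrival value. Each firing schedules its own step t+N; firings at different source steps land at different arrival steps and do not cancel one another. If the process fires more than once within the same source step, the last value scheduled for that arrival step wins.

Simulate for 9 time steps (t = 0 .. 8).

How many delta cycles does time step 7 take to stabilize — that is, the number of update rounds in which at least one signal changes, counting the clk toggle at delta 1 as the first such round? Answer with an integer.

t0.Δ0 b=0 clk=0 a=1 c=1
t0.Δ1 b=0 clk=1 a=1 c=1
t0.Δ2 b=0 clk=1 a=0 c=1
t0.Δ3 b=0 clk=1 a=0 c=0
t1.Δ0 b=0 clk=1 a=0 c=0
t1.Δ1 b=0 clk=0 a=0 c=0
t2.Δ0 b=0 clk=0 a=0 c=0
t2.Δ1 b=0 clk=1 a=0 c=0
t2.Δ2 b=0 clk=1 a=1 c=0
t2.Δ3 b=0 clk=1 a=1 c=1
t3.Δ0 b=0 clk=1 a=1 c=1
t3.Δ1 b=0 clk=0 a=1 c=1
t4.Δ0 b=0 clk=0 a=1 c=1
t4.Δ1 b=0 clk=1 a=1 c=1
t4.Δ2 b=0 clk=1 a=0 c=1
t4.Δ3 b=0 clk=1 a=0 c=0
t5.Δ0 b=0 clk=1 a=0 c=0
t5.Δ1 b=1 clk=0 a=0 c=0
t5.Δ2 b=1 clk=0 a=0 c=1
t6.Δ0 b=1 clk=0 a=0 c=1
t6.Δ1 b=1 clk=1 a=0 c=1
t7.Δ0 b=1 clk=1 a=0 c=1
t7.Δ1 b=0 clk=0 a=0 c=1
t7.Δ2 b=0 clk=0 a=0 c=0
t8.Δ0 b=0 clk=0 a=0 c=0
t8.Δ1 b=1 clk=1 a=0 c=0
t8.Δ2 b=1 clk=1 a=1 c=1
t8.Δ3 b=1 clk=1 a=1 c=0

2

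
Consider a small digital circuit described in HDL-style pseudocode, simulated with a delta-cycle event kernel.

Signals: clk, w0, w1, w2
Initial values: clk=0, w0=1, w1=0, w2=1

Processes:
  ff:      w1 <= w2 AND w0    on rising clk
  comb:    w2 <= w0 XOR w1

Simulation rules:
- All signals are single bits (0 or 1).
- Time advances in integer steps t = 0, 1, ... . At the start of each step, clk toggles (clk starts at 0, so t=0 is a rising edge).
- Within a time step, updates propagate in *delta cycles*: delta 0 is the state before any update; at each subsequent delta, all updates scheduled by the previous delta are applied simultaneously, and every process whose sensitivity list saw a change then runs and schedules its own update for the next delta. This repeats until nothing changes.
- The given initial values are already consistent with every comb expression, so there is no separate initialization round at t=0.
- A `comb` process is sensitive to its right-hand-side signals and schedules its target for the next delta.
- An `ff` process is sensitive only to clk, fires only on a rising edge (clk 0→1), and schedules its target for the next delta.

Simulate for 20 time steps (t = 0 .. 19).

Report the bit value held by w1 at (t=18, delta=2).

0

t0.Δ0 w1=0 clk=0 w2=1 w0=1
t0.Δ1 w1=0 clk=1 w2=1 w0=1
t0.Δ2 w1=1 clk=1 w2=1 w0=1
t0.Δ3 w1=1 clk=1 w2=0 w0=1
t1.Δ0 w1=1 clk=1 w2=0 w0=1
t1.Δ1 w1=1 clk=0 w2=0 w0=1
t2.Δ0 w1=1 clk=0 w2=0 w0=1
t2.Δ1 w1=1 clk=1 w2=0 w0=1
t2.Δ2 w1=0 clk=1 w2=0 w0=1
t2.Δ3 w1=0 clk=1 w2=1 w0=1
t3.Δ0 w1=0 clk=1 w2=1 w0=1
t3.Δ1 w1=0 clk=0 w2=1 w0=1
t4.Δ0 w1=0 clk=0 w2=1 w0=1
t4.Δ1 w1=0 clk=1 w2=1 w0=1
t4.Δ2 w1=1 clk=1 w2=1 w0=1
t4.Δ3 w1=1 clk=1 w2=0 w0=1
t5.Δ0 w1=1 clk=1 w2=0 w0=1
t5.Δ1 w1=1 clk=0 w2=0 w0=1
t6.Δ0 w1=1 clk=0 w2=0 w0=1
t6.Δ1 w1=1 clk=1 w2=0 w0=1
t6.Δ2 w1=0 clk=1 w2=0 w0=1
t6.Δ3 w1=0 clk=1 w2=1 w0=1
t7.Δ0 w1=0 clk=1 w2=1 w0=1
t7.Δ1 w1=0 clk=0 w2=1 w0=1
t8.Δ0 w1=0 clk=0 w2=1 w0=1
t8.Δ1 w1=0 clk=1 w2=1 w0=1
t8.Δ2 w1=1 clk=1 w2=1 w0=1
t8.Δ3 w1=1 clk=1 w2=0 w0=1
t9.Δ0 w1=1 clk=1 w2=0 w0=1
t9.Δ1 w1=1 clk=0 w2=0 w0=1
t10.Δ0 w1=1 clk=0 w2=0 w0=1
t10.Δ1 w1=1 clk=1 w2=0 w0=1
t10.Δ2 w1=0 clk=1 w2=0 w0=1
t10.Δ3 w1=0 clk=1 w2=1 w0=1
t11.Δ0 w1=0 clk=1 w2=1 w0=1
t11.Δ1 w1=0 clk=0 w2=1 w0=1
t12.Δ0 w1=0 clk=0 w2=1 w0=1
t12.Δ1 w1=0 clk=1 w2=1 w0=1
t12.Δ2 w1=1 clk=1 w2=1 w0=1
t12.Δ3 w1=1 clk=1 w2=0 w0=1
t13.Δ0 w1=1 clk=1 w2=0 w0=1
t13.Δ1 w1=1 clk=0 w2=0 w0=1
t14.Δ0 w1=1 clk=0 w2=0 w0=1
t14.Δ1 w1=1 clk=1 w2=0 w0=1
t14.Δ2 w1=0 clk=1 w2=0 w0=1
t14.Δ3 w1=0 clk=1 w2=1 w0=1
t15.Δ0 w1=0 clk=1 w2=1 w0=1
t15.Δ1 w1=0 clk=0 w2=1 w0=1
t16.Δ0 w1=0 clk=0 w2=1 w0=1
t16.Δ1 w1=0 clk=1 w2=1 w0=1
t16.Δ2 w1=1 clk=1 w2=1 w0=1
t16.Δ3 w1=1 clk=1 w2=0 w0=1
t17.Δ0 w1=1 clk=1 w2=0 w0=1
t17.Δ1 w1=1 clk=0 w2=0 w0=1
t18.Δ0 w1=1 clk=0 w2=0 w0=1
t18.Δ1 w1=1 clk=1 w2=0 w0=1
t18.Δ2 w1=0 clk=1 w2=0 w0=1
t18.Δ3 w1=0 clk=1 w2=1 w0=1
t19.Δ0 w1=0 clk=1 w2=1 w0=1
t19.Δ1 w1=0 clk=0 w2=1 w0=1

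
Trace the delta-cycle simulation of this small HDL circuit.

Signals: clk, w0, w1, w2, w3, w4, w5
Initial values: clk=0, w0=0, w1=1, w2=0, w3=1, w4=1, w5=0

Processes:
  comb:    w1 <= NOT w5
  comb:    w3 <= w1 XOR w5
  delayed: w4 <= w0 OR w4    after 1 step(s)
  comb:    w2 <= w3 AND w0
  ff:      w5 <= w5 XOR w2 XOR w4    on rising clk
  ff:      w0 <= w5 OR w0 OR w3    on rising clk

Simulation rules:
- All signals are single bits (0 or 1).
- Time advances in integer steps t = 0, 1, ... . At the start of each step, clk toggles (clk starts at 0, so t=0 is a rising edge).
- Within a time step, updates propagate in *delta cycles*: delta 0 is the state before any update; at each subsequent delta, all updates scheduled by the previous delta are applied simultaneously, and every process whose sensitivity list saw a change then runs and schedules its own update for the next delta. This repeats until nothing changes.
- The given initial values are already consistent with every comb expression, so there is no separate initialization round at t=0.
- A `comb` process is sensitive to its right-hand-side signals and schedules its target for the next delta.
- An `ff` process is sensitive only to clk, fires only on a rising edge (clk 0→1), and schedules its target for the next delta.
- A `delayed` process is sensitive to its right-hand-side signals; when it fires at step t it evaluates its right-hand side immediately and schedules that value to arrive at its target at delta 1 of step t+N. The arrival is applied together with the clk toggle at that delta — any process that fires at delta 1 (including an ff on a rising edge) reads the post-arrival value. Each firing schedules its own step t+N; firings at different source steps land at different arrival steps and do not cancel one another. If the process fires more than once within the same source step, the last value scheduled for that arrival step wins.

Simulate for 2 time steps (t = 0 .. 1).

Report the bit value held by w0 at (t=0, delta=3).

[bits: w1,w3,clk,w2,w5,w0,w4]
t=0: Δ0=1100001 Δ1=1110001 Δ2=1110111 Δ3=0011111 Δ4=0110111 Δ5=0111111 | 5Δ
t=1: Δ0=0111111 Δ1=0101111 | 1Δ

1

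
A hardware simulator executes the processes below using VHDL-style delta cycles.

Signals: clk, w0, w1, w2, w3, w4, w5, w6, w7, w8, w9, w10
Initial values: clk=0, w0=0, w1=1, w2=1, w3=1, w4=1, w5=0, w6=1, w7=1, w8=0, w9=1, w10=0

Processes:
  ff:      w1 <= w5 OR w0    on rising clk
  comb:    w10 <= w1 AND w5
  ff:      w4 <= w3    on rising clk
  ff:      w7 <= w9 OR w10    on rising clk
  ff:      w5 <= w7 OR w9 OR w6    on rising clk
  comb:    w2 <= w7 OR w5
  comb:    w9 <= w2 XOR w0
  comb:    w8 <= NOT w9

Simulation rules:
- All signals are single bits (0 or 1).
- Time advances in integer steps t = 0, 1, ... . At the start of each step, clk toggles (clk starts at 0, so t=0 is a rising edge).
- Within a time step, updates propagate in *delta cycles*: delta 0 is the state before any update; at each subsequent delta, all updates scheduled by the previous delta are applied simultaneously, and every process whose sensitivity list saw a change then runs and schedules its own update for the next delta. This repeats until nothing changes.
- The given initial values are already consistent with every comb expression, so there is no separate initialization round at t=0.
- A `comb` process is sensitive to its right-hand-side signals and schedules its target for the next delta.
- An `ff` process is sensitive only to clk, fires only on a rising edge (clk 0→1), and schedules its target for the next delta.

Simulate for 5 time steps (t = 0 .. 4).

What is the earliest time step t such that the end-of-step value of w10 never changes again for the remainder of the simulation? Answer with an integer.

2

t=0 Δ0: clk=0 w7=1 w9=1 w2=1 w8=0 w10=0 w5=0 w3=1 w0=0 w4=1 w6=1 w1=1
  Δ1: clk:0→1
  Δ2: w5:0→1, w1:1→0
  (2Δ to stable)
t=1 Δ0: clk=1 w7=1 w9=1 w2=1 w8=0 w10=0 w5=1 w3=1 w0=0 w4=1 w6=1 w1=0
  Δ1: clk:1→0
  (1Δ to stable)
t=2 Δ0: clk=0 w7=1 w9=1 w2=1 w8=0 w10=0 w5=1 w3=1 w0=0 w4=1 w6=1 w1=0
  Δ1: clk:0→1
  Δ2: w1:0→1
  Δ3: w10:0→1
  (3Δ to stable)
t=3 Δ0: clk=1 w7=1 w9=1 w2=1 w8=0 w10=1 w5=1 w3=1 w0=0 w4=1 w6=1 w1=1
  Δ1: clk:1→0
  (1Δ to stable)
t=4 Δ0: clk=0 w7=1 w9=1 w2=1 w8=0 w10=1 w5=1 w3=1 w0=0 w4=1 w6=1 w1=1
  Δ1: clk:0→1
  (1Δ to stable)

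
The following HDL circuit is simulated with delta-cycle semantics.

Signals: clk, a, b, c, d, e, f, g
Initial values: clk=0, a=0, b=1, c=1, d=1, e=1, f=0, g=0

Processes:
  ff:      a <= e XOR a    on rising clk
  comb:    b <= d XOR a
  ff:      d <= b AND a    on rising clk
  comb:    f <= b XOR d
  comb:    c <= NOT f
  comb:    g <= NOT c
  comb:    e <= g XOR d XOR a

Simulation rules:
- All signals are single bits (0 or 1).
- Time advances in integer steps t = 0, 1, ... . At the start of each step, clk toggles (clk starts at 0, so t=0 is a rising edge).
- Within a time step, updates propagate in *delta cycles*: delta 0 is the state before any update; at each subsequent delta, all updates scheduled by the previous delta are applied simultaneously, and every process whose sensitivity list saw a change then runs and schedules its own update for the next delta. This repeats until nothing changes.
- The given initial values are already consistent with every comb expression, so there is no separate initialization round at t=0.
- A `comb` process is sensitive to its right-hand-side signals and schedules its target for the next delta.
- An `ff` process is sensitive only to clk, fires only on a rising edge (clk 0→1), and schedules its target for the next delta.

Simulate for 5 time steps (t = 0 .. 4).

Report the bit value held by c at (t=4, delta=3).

0

t0.Δ0 clk=0 c=1 d=1 a=0 g=0 e=1 b=1 f=0
t0.Δ1 clk=1 c=1 d=1 a=0 g=0 e=1 b=1 f=0
t0.Δ2 clk=1 c=1 d=0 a=1 g=0 e=1 b=1 f=0
t0.Δ3 clk=1 c=1 d=0 a=1 g=0 e=1 b=1 f=1
t0.Δ4 clk=1 c=0 d=0 a=1 g=0 e=1 b=1 f=1
t0.Δ5 clk=1 c=0 d=0 a=1 g=1 e=1 b=1 f=1
t0.Δ6 clk=1 c=0 d=0 a=1 g=1 e=0 b=1 f=1
t1.Δ0 clk=1 c=0 d=0 a=1 g=1 e=0 b=1 f=1
t1.Δ1 clk=0 c=0 d=0 a=1 g=1 e=0 b=1 f=1
t2.Δ0 clk=0 c=0 d=0 a=1 g=1 e=0 b=1 f=1
t2.Δ1 clk=1 c=0 d=0 a=1 g=1 e=0 b=1 f=1
t2.Δ2 clk=1 c=0 d=1 a=1 g=1 e=0 b=1 f=1
t2.Δ3 clk=1 c=0 d=1 a=1 g=1 e=1 b=0 f=0
t2.Δ4 clk=1 c=1 d=1 a=1 g=1 e=1 b=0 f=1
t2.Δ5 clk=1 c=0 d=1 a=1 g=0 e=1 b=0 f=1
t2.Δ6 clk=1 c=0 d=1 a=1 g=1 e=0 b=0 f=1
t2.Δ7 clk=1 c=0 d=1 a=1 g=1 e=1 b=0 f=1
t3.Δ0 clk=1 c=0 d=1 a=1 g=1 e=1 b=0 f=1
t3.Δ1 clk=0 c=0 d=1 a=1 g=1 e=1 b=0 f=1
t4.Δ0 clk=0 c=0 d=1 a=1 g=1 e=1 b=0 f=1
t4.Δ1 clk=1 c=0 d=1 a=1 g=1 e=1 b=0 f=1
t4.Δ2 clk=1 c=0 d=0 a=0 g=1 e=1 b=0 f=1
t4.Δ3 clk=1 c=0 d=0 a=0 g=1 e=1 b=0 f=0
t4.Δ4 clk=1 c=1 d=0 a=0 g=1 e=1 b=0 f=0
t4.Δ5 clk=1 c=1 d=0 a=0 g=0 e=1 b=0 f=0
t4.Δ6 clk=1 c=1 d=0 a=0 g=0 e=0 b=0 f=0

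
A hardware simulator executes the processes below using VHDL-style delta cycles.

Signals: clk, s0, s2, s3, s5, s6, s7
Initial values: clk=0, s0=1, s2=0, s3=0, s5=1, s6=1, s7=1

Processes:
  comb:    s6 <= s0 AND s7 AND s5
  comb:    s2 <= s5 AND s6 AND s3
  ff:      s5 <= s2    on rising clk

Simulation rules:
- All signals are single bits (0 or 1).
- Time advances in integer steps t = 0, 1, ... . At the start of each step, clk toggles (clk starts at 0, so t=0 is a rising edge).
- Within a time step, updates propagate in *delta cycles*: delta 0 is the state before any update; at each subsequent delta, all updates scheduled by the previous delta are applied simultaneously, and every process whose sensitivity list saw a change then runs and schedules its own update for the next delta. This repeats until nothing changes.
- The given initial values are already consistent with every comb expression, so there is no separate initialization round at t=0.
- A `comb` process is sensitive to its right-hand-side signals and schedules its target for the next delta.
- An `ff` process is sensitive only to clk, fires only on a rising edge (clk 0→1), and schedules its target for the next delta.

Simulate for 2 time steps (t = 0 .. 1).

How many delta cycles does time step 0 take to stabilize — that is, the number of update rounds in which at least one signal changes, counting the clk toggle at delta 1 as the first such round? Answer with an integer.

t0.Δ0 s5=1 clk=0 s6=1 s7=1 s2=0 s3=0 s0=1
t0.Δ1 s5=1 clk=1 s6=1 s7=1 s2=0 s3=0 s0=1
t0.Δ2 s5=0 clk=1 s6=1 s7=1 s2=0 s3=0 s0=1
t0.Δ3 s5=0 clk=1 s6=0 s7=1 s2=0 s3=0 s0=1
t1.Δ0 s5=0 clk=1 s6=0 s7=1 s2=0 s3=0 s0=1
t1.Δ1 s5=0 clk=0 s6=0 s7=1 s2=0 s3=0 s0=1

3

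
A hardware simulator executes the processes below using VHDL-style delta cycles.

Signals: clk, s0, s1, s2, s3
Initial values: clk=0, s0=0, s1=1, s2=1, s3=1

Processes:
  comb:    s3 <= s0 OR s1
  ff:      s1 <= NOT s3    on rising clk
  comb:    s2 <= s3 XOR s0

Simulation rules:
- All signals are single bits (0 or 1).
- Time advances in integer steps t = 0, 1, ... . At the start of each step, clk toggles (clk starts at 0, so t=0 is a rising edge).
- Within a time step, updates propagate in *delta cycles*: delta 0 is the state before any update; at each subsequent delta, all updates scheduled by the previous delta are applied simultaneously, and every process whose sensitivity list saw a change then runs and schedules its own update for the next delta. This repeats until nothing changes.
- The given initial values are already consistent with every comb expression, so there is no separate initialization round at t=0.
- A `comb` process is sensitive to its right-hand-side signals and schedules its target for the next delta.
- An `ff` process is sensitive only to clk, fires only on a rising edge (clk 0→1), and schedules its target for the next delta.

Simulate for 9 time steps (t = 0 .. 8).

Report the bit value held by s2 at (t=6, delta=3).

0

t0.Δ0 s0=0 s1=1 s2=1 clk=0 s3=1
t0.Δ1 s0=0 s1=1 s2=1 clk=1 s3=1
t0.Δ2 s0=0 s1=0 s2=1 clk=1 s3=1
t0.Δ3 s0=0 s1=0 s2=1 clk=1 s3=0
t0.Δ4 s0=0 s1=0 s2=0 clk=1 s3=0
t1.Δ0 s0=0 s1=0 s2=0 clk=1 s3=0
t1.Δ1 s0=0 s1=0 s2=0 clk=0 s3=0
t2.Δ0 s0=0 s1=0 s2=0 clk=0 s3=0
t2.Δ1 s0=0 s1=0 s2=0 clk=1 s3=0
t2.Δ2 s0=0 s1=1 s2=0 clk=1 s3=0
t2.Δ3 s0=0 s1=1 s2=0 clk=1 s3=1
t2.Δ4 s0=0 s1=1 s2=1 clk=1 s3=1
t3.Δ0 s0=0 s1=1 s2=1 clk=1 s3=1
t3.Δ1 s0=0 s1=1 s2=1 clk=0 s3=1
t4.Δ0 s0=0 s1=1 s2=1 clk=0 s3=1
t4.Δ1 s0=0 s1=1 s2=1 clk=1 s3=1
t4.Δ2 s0=0 s1=0 s2=1 clk=1 s3=1
t4.Δ3 s0=0 s1=0 s2=1 clk=1 s3=0
t4.Δ4 s0=0 s1=0 s2=0 clk=1 s3=0
t5.Δ0 s0=0 s1=0 s2=0 clk=1 s3=0
t5.Δ1 s0=0 s1=0 s2=0 clk=0 s3=0
t6.Δ0 s0=0 s1=0 s2=0 clk=0 s3=0
t6.Δ1 s0=0 s1=0 s2=0 clk=1 s3=0
t6.Δ2 s0=0 s1=1 s2=0 clk=1 s3=0
t6.Δ3 s0=0 s1=1 s2=0 clk=1 s3=1
t6.Δ4 s0=0 s1=1 s2=1 clk=1 s3=1
t7.Δ0 s0=0 s1=1 s2=1 clk=1 s3=1
t7.Δ1 s0=0 s1=1 s2=1 clk=0 s3=1
t8.Δ0 s0=0 s1=1 s2=1 clk=0 s3=1
t8.Δ1 s0=0 s1=1 s2=1 clk=1 s3=1
t8.Δ2 s0=0 s1=0 s2=1 clk=1 s3=1
t8.Δ3 s0=0 s1=0 s2=1 clk=1 s3=0
t8.Δ4 s0=0 s1=0 s2=0 clk=1 s3=0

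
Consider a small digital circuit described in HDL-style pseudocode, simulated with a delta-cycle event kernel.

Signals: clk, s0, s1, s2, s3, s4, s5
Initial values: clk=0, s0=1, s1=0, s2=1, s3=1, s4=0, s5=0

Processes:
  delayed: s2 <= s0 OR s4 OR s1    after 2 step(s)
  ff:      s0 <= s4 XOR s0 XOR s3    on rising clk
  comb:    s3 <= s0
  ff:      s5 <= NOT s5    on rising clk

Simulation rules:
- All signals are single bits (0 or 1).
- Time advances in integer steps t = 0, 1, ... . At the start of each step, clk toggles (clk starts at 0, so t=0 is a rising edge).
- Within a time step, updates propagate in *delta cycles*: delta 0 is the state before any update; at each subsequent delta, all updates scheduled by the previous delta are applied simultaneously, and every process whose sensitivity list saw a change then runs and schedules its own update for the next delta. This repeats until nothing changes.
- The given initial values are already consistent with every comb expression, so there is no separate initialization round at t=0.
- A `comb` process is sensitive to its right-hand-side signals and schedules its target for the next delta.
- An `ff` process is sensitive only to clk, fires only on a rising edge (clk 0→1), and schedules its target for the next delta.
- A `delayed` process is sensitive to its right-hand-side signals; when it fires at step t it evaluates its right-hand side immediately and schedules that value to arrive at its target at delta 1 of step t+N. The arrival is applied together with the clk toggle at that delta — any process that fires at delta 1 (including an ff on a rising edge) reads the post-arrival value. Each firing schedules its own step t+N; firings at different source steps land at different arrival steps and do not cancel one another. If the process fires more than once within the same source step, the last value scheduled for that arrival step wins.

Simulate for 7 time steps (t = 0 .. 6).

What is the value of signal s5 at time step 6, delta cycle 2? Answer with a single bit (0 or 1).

t=0 Δ0: s2=1 s3=1 s0=1 s5=0 clk=0 s4=0 s1=0
  Δ1: clk:0→1
  Δ2: s0:1→0, s5:0→1
  Δ3: s3:1→0
  (3Δ to stable)
t=1 Δ0: s2=1 s3=0 s0=0 s5=1 clk=1 s4=0 s1=0
  Δ1: clk:1→0
  (1Δ to stable)
t=2 Δ0: s2=1 s3=0 s0=0 s5=1 clk=0 s4=0 s1=0
  Δ1: s2:1→0, clk:0→1
  Δ2: s5:1→0
  (2Δ to stable)
t=3 Δ0: s2=0 s3=0 s0=0 s5=0 clk=1 s4=0 s1=0
  Δ1: clk:1→0
  (1Δ to stable)
t=4 Δ0: s2=0 s3=0 s0=0 s5=0 clk=0 s4=0 s1=0
  Δ1: clk:0→1
  Δ2: s5:0→1
  (2Δ to stable)
t=5 Δ0: s2=0 s3=0 s0=0 s5=1 clk=1 s4=0 s1=0
  Δ1: clk:1→0
  (1Δ to stable)
t=6 Δ0: s2=0 s3=0 s0=0 s5=1 clk=0 s4=0 s1=0
  Δ1: clk:0→1
  Δ2: s5:1→0
  (2Δ to stable)

0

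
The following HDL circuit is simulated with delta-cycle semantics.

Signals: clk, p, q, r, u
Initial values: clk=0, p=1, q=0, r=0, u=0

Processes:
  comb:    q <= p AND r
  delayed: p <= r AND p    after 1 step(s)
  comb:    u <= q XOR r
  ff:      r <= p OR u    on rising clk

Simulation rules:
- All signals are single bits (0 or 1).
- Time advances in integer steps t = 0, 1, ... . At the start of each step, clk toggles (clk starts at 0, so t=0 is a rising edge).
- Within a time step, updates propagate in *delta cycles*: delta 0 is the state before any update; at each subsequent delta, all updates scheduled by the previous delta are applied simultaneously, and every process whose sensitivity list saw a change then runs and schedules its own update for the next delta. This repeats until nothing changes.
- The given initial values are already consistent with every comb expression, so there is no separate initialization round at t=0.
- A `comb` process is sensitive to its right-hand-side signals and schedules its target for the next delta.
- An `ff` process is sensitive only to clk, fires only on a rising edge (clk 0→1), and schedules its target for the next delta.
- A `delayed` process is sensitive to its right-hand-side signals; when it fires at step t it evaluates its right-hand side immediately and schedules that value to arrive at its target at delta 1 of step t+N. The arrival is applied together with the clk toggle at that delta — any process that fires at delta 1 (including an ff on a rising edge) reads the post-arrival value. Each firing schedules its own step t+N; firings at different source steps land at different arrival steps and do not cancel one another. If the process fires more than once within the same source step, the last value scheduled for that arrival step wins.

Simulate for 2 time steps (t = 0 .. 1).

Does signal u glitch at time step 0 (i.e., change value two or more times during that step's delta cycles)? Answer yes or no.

t0.Δ0 clk=0 q=0 p=1 r=0 u=0
t0.Δ1 clk=1 q=0 p=1 r=0 u=0
t0.Δ2 clk=1 q=0 p=1 r=1 u=0
t0.Δ3 clk=1 q=1 p=1 r=1 u=1
t0.Δ4 clk=1 q=1 p=1 r=1 u=0
t1.Δ0 clk=1 q=1 p=1 r=1 u=0
t1.Δ1 clk=0 q=1 p=1 r=1 u=0

yes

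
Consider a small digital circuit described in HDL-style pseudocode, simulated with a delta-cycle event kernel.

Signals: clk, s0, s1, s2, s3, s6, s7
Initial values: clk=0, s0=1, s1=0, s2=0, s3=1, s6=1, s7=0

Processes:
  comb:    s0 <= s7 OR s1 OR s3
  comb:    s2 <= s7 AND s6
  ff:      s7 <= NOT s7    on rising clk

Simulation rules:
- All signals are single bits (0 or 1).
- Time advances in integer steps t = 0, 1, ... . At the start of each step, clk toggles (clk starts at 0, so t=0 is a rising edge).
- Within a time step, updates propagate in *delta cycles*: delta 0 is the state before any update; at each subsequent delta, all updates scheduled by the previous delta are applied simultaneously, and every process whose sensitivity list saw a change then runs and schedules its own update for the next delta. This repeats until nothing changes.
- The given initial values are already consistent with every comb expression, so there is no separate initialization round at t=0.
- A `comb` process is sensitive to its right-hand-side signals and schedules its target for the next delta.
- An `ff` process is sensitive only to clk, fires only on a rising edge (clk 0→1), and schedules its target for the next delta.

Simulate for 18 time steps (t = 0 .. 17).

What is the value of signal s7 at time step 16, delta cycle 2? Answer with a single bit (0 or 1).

[bits: s1,clk,s0,s6,s2,s3,s7]
t=0: Δ0=0011010 Δ1=0111010 Δ2=0111011 Δ3=0111111 | 3Δ
t=1: Δ0=0111111 Δ1=0011111 | 1Δ
t=2: Δ0=0011111 Δ1=0111111 Δ2=0111110 Δ3=0111010 | 3Δ
t=3: Δ0=0111010 Δ1=0011010 | 1Δ
t=4: Δ0=0011010 Δ1=0111010 Δ2=0111011 Δ3=0111111 | 3Δ
t=5: Δ0=0111111 Δ1=0011111 | 1Δ
t=6: Δ0=0011111 Δ1=0111111 Δ2=0111110 Δ3=0111010 | 3Δ
t=7: Δ0=0111010 Δ1=0011010 | 1Δ
t=8: Δ0=0011010 Δ1=0111010 Δ2=0111011 Δ3=0111111 | 3Δ
t=9: Δ0=0111111 Δ1=0011111 | 1Δ
t=10: Δ0=0011111 Δ1=0111111 Δ2=0111110 Δ3=0111010 | 3Δ
t=11: Δ0=0111010 Δ1=0011010 | 1Δ
t=12: Δ0=0011010 Δ1=0111010 Δ2=0111011 Δ3=0111111 | 3Δ
t=13: Δ0=0111111 Δ1=0011111 | 1Δ
t=14: Δ0=0011111 Δ1=0111111 Δ2=0111110 Δ3=0111010 | 3Δ
t=15: Δ0=0111010 Δ1=0011010 | 1Δ
t=16: Δ0=0011010 Δ1=0111010 Δ2=0111011 Δ3=0111111 | 3Δ
t=17: Δ0=0111111 Δ1=0011111 | 1Δ

1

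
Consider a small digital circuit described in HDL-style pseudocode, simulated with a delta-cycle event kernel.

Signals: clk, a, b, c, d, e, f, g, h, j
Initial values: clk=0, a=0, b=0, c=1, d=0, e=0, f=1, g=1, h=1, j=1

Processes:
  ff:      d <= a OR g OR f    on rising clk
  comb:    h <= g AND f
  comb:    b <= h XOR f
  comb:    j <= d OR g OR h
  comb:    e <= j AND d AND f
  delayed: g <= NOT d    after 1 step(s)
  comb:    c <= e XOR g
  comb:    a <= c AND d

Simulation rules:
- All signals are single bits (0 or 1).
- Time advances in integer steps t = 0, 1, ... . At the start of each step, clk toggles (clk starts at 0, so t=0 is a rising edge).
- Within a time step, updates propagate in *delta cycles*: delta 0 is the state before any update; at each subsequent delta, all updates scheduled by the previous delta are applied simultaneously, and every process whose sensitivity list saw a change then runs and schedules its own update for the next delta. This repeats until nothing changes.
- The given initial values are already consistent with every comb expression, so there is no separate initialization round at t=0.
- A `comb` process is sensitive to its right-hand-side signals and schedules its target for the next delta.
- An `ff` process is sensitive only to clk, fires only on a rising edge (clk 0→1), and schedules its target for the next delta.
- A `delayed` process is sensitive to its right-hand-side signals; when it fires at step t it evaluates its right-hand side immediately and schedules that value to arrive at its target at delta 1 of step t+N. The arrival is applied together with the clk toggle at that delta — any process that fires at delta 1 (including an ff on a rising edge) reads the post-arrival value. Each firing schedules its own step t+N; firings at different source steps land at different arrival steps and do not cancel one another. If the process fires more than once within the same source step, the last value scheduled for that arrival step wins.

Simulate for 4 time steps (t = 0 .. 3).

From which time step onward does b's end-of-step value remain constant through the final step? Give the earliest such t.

t0.Δ0 c=1 clk=0 a=0 b=0 g=1 e=0 f=1 j=1 d=0 h=1
t0.Δ1 c=1 clk=1 a=0 b=0 g=1 e=0 f=1 j=1 d=0 h=1
t0.Δ2 c=1 clk=1 a=0 b=0 g=1 e=0 f=1 j=1 d=1 h=1
t0.Δ3 c=1 clk=1 a=1 b=0 g=1 e=1 f=1 j=1 d=1 h=1
t0.Δ4 c=0 clk=1 a=1 b=0 g=1 e=1 f=1 j=1 d=1 h=1
t0.Δ5 c=0 clk=1 a=0 b=0 g=1 e=1 f=1 j=1 d=1 h=1
t1.Δ0 c=0 clk=1 a=0 b=0 g=1 e=1 f=1 j=1 d=1 h=1
t1.Δ1 c=0 clk=0 a=0 b=0 g=0 e=1 f=1 j=1 d=1 h=1
t1.Δ2 c=1 clk=0 a=0 b=0 g=0 e=1 f=1 j=1 d=1 h=0
t1.Δ3 c=1 clk=0 a=1 b=1 g=0 e=1 f=1 j=1 d=1 h=0
t2.Δ0 c=1 clk=0 a=1 b=1 g=0 e=1 f=1 j=1 d=1 h=0
t2.Δ1 c=1 clk=1 a=1 b=1 g=0 e=1 f=1 j=1 d=1 h=0
t3.Δ0 c=1 clk=1 a=1 b=1 g=0 e=1 f=1 j=1 d=1 h=0
t3.Δ1 c=1 clk=0 a=1 b=1 g=0 e=1 f=1 j=1 d=1 h=0

1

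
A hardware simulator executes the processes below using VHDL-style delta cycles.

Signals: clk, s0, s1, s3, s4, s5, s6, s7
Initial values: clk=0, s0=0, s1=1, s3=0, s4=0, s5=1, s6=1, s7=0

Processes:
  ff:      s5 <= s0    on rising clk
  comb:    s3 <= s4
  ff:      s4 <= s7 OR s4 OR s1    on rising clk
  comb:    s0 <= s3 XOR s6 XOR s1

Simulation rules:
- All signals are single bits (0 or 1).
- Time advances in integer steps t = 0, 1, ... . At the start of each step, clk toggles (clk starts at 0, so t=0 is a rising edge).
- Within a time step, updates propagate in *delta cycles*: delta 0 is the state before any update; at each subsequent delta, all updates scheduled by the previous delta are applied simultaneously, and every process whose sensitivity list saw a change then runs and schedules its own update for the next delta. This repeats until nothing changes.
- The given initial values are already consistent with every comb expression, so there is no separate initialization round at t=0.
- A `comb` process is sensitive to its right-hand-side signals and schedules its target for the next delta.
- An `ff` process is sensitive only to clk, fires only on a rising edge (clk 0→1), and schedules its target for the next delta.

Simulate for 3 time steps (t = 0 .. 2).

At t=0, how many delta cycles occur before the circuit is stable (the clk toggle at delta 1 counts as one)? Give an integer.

4

t=0 Δ0: s0=0 s7=0 s3=0 s1=1 s5=1 s4=0 clk=0 s6=1
  Δ1: clk:0→1
  Δ2: s5:1→0, s4:0→1
  Δ3: s3:0→1
  Δ4: s0:0→1
  (4Δ to stable)
t=1 Δ0: s0=1 s7=0 s3=1 s1=1 s5=0 s4=1 clk=1 s6=1
  Δ1: clk:1→0
  (1Δ to stable)
t=2 Δ0: s0=1 s7=0 s3=1 s1=1 s5=0 s4=1 clk=0 s6=1
  Δ1: clk:0→1
  Δ2: s5:0→1
  (2Δ to stable)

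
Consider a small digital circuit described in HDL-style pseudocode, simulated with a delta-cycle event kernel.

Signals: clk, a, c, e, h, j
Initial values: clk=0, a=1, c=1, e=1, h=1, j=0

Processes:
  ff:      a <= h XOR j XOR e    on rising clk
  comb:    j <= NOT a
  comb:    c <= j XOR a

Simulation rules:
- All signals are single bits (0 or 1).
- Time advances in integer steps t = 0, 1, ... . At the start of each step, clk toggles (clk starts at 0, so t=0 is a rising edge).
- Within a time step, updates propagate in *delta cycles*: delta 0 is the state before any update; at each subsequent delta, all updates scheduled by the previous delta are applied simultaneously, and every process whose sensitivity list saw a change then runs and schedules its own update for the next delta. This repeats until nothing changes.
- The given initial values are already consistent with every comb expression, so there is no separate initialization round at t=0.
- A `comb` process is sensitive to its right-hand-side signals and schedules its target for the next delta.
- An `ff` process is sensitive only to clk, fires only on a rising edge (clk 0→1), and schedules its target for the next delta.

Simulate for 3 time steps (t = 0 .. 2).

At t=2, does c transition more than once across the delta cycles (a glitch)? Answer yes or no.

t0.Δ0 e=1 clk=0 a=1 c=1 h=1 j=0
t0.Δ1 e=1 clk=1 a=1 c=1 h=1 j=0
t0.Δ2 e=1 clk=1 a=0 c=1 h=1 j=0
t0.Δ3 e=1 clk=1 a=0 c=0 h=1 j=1
t0.Δ4 e=1 clk=1 a=0 c=1 h=1 j=1
t1.Δ0 e=1 clk=1 a=0 c=1 h=1 j=1
t1.Δ1 e=1 clk=0 a=0 c=1 h=1 j=1
t2.Δ0 e=1 clk=0 a=0 c=1 h=1 j=1
t2.Δ1 e=1 clk=1 a=0 c=1 h=1 j=1
t2.Δ2 e=1 clk=1 a=1 c=1 h=1 j=1
t2.Δ3 e=1 clk=1 a=1 c=0 h=1 j=0
t2.Δ4 e=1 clk=1 a=1 c=1 h=1 j=0

yes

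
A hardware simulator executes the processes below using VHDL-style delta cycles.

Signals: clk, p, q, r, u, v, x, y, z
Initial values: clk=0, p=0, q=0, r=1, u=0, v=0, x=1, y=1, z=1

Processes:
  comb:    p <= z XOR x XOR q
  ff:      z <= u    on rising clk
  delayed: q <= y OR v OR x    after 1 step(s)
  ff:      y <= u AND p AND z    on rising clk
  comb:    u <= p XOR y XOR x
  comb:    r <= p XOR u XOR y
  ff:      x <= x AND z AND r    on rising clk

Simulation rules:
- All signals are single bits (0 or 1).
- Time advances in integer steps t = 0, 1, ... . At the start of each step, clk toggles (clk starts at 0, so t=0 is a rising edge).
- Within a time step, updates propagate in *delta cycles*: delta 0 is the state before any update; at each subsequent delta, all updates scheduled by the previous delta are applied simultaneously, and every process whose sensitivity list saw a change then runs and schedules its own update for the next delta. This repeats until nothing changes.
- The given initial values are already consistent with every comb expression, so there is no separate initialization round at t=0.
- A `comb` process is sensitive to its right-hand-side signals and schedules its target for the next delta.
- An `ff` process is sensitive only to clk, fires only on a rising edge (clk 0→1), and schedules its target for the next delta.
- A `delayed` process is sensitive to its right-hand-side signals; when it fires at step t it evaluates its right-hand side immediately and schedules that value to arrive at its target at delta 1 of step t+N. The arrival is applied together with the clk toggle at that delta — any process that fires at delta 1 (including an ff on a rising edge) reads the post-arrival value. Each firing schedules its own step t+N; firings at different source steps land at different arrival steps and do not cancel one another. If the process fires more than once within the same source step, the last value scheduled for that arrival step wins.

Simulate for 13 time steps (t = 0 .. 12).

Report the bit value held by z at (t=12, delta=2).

1

t0.Δ0 y=1 clk=0 q=0 x=1 u=0 v=0 z=1 p=0 r=1
t0.Δ1 y=1 clk=1 q=0 x=1 u=0 v=0 z=1 p=0 r=1
t0.Δ2 y=0 clk=1 q=0 x=1 u=0 v=0 z=0 p=0 r=1
t0.Δ3 y=0 clk=1 q=0 x=1 u=1 v=0 z=0 p=1 r=0
t0.Δ4 y=0 clk=1 q=0 x=1 u=0 v=0 z=0 p=1 r=0
t0.Δ5 y=0 clk=1 q=0 x=1 u=0 v=0 z=0 p=1 r=1
t1.Δ0 y=0 clk=1 q=0 x=1 u=0 v=0 z=0 p=1 r=1
t1.Δ1 y=0 clk=0 q=1 x=1 u=0 v=0 z=0 p=1 r=1
t1.Δ2 y=0 clk=0 q=1 x=1 u=0 v=0 z=0 p=0 r=1
t1.Δ3 y=0 clk=0 q=1 x=1 u=1 v=0 z=0 p=0 r=0
t1.Δ4 y=0 clk=0 q=1 x=1 u=1 v=0 z=0 p=0 r=1
t2.Δ0 y=0 clk=0 q=1 x=1 u=1 v=0 z=0 p=0 r=1
t2.Δ1 y=0 clk=1 q=1 x=1 u=1 v=0 z=0 p=0 r=1
t2.Δ2 y=0 clk=1 q=1 x=0 u=1 v=0 z=1 p=0 r=1
t2.Δ3 y=0 clk=1 q=1 x=0 u=0 v=0 z=1 p=0 r=1
t2.Δ4 y=0 clk=1 q=1 x=0 u=0 v=0 z=1 p=0 r=0
t3.Δ0 y=0 clk=1 q=1 x=0 u=0 v=0 z=1 p=0 r=0
t3.Δ1 y=0 clk=0 q=0 x=0 u=0 v=0 z=1 p=0 r=0
t3.Δ2 y=0 clk=0 q=0 x=0 u=0 v=0 z=1 p=1 r=0
t3.Δ3 y=0 clk=0 q=0 x=0 u=1 v=0 z=1 p=1 r=1
t3.Δ4 y=0 clk=0 q=0 x=0 u=1 v=0 z=1 p=1 r=0
t4.Δ0 y=0 clk=0 q=0 x=0 u=1 v=0 z=1 p=1 r=0
t4.Δ1 y=0 clk=1 q=0 x=0 u=1 v=0 z=1 p=1 r=0
t4.Δ2 y=1 clk=1 q=0 x=0 u=1 v=0 z=1 p=1 r=0
t4.Δ3 y=1 clk=1 q=0 x=0 u=0 v=0 z=1 p=1 r=1
t4.Δ4 y=1 clk=1 q=0 x=0 u=0 v=0 z=1 p=1 r=0
t5.Δ0 y=1 clk=1 q=0 x=0 u=0 v=0 z=1 p=1 r=0
t5.Δ1 y=1 clk=0 q=1 x=0 u=0 v=0 z=1 p=1 r=0
t5.Δ2 y=1 clk=0 q=1 x=0 u=0 v=0 z=1 p=0 r=0
t5.Δ3 y=1 clk=0 q=1 x=0 u=1 v=0 z=1 p=0 r=1
t5.Δ4 y=1 clk=0 q=1 x=0 u=1 v=0 z=1 p=0 r=0
t6.Δ0 y=1 clk=0 q=1 x=0 u=1 v=0 z=1 p=0 r=0
t6.Δ1 y=1 clk=1 q=1 x=0 u=1 v=0 z=1 p=0 r=0
t6.Δ2 y=0 clk=1 q=1 x=0 u=1 v=0 z=1 p=0 r=0
t6.Δ3 y=0 clk=1 q=1 x=0 u=0 v=0 z=1 p=0 r=1
t6.Δ4 y=0 clk=1 q=1 x=0 u=0 v=0 z=1 p=0 r=0
t7.Δ0 y=0 clk=1 q=1 x=0 u=0 v=0 z=1 p=0 r=0
t7.Δ1 y=0 clk=0 q=0 x=0 u=0 v=0 z=1 p=0 r=0
t7.Δ2 y=0 clk=0 q=0 x=0 u=0 v=0 z=1 p=1 r=0
t7.Δ3 y=0 clk=0 q=0 x=0 u=1 v=0 z=1 p=1 r=1
t7.Δ4 y=0 clk=0 q=0 x=0 u=1 v=0 z=1 p=1 r=0
t8.Δ0 y=0 clk=0 q=0 x=0 u=1 v=0 z=1 p=1 r=0
t8.Δ1 y=0 clk=1 q=0 x=0 u=1 v=0 z=1 p=1 r=0
t8.Δ2 y=1 clk=1 q=0 x=0 u=1 v=0 z=1 p=1 r=0
t8.Δ3 y=1 clk=1 q=0 x=0 u=0 v=0 z=1 p=1 r=1
t8.Δ4 y=1 clk=1 q=0 x=0 u=0 v=0 z=1 p=1 r=0
t9.Δ0 y=1 clk=1 q=0 x=0 u=0 v=0 z=1 p=1 r=0
t9.Δ1 y=1 clk=0 q=1 x=0 u=0 v=0 z=1 p=1 r=0
t9.Δ2 y=1 clk=0 q=1 x=0 u=0 v=0 z=1 p=0 r=0
t9.Δ3 y=1 clk=0 q=1 x=0 u=1 v=0 z=1 p=0 r=1
t9.Δ4 y=1 clk=0 q=1 x=0 u=1 v=0 z=1 p=0 r=0
t10.Δ0 y=1 clk=0 q=1 x=0 u=1 v=0 z=1 p=0 r=0
t10.Δ1 y=1 clk=1 q=1 x=0 u=1 v=0 z=1 p=0 r=0
t10.Δ2 y=0 clk=1 q=1 x=0 u=1 v=0 z=1 p=0 r=0
t10.Δ3 y=0 clk=1 q=1 x=0 u=0 v=0 z=1 p=0 r=1
t10.Δ4 y=0 clk=1 q=1 x=0 u=0 v=0 z=1 p=0 r=0
t11.Δ0 y=0 clk=1 q=1 x=0 u=0 v=0 z=1 p=0 r=0
t11.Δ1 y=0 clk=0 q=0 x=0 u=0 v=0 z=1 p=0 r=0
t11.Δ2 y=0 clk=0 q=0 x=0 u=0 v=0 z=1 p=1 r=0
t11.Δ3 y=0 clk=0 q=0 x=0 u=1 v=0 z=1 p=1 r=1
t11.Δ4 y=0 clk=0 q=0 x=0 u=1 v=0 z=1 p=1 r=0
t12.Δ0 y=0 clk=0 q=0 x=0 u=1 v=0 z=1 p=1 r=0
t12.Δ1 y=0 clk=1 q=0 x=0 u=1 v=0 z=1 p=1 r=0
t12.Δ2 y=1 clk=1 q=0 x=0 u=1 v=0 z=1 p=1 r=0
t12.Δ3 y=1 clk=1 q=0 x=0 u=0 v=0 z=1 p=1 r=1
t12.Δ4 y=1 clk=1 q=0 x=0 u=0 v=0 z=1 p=1 r=0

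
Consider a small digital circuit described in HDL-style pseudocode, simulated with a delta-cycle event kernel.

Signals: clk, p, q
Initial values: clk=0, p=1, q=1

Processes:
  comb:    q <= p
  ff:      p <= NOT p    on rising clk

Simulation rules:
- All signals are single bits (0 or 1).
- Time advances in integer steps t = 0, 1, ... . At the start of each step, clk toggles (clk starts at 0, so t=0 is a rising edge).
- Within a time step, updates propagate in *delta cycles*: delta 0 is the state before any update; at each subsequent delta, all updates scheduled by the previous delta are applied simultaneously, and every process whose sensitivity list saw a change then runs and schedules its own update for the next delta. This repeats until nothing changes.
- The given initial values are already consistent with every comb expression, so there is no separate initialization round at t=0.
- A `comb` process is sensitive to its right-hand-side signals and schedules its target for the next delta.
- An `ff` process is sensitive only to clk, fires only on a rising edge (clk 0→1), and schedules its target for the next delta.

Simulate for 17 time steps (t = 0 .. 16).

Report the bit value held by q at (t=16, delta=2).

t0.Δ0 p=1 q=1 clk=0
t0.Δ1 p=1 q=1 clk=1
t0.Δ2 p=0 q=1 clk=1
t0.Δ3 p=0 q=0 clk=1
t1.Δ0 p=0 q=0 clk=1
t1.Δ1 p=0 q=0 clk=0
t2.Δ0 p=0 q=0 clk=0
t2.Δ1 p=0 q=0 clk=1
t2.Δ2 p=1 q=0 clk=1
t2.Δ3 p=1 q=1 clk=1
t3.Δ0 p=1 q=1 clk=1
t3.Δ1 p=1 q=1 clk=0
t4.Δ0 p=1 q=1 clk=0
t4.Δ1 p=1 q=1 clk=1
t4.Δ2 p=0 q=1 clk=1
t4.Δ3 p=0 q=0 clk=1
t5.Δ0 p=0 q=0 clk=1
t5.Δ1 p=0 q=0 clk=0
t6.Δ0 p=0 q=0 clk=0
t6.Δ1 p=0 q=0 clk=1
t6.Δ2 p=1 q=0 clk=1
t6.Δ3 p=1 q=1 clk=1
t7.Δ0 p=1 q=1 clk=1
t7.Δ1 p=1 q=1 clk=0
t8.Δ0 p=1 q=1 clk=0
t8.Δ1 p=1 q=1 clk=1
t8.Δ2 p=0 q=1 clk=1
t8.Δ3 p=0 q=0 clk=1
t9.Δ0 p=0 q=0 clk=1
t9.Δ1 p=0 q=0 clk=0
t10.Δ0 p=0 q=0 clk=0
t10.Δ1 p=0 q=0 clk=1
t10.Δ2 p=1 q=0 clk=1
t10.Δ3 p=1 q=1 clk=1
t11.Δ0 p=1 q=1 clk=1
t11.Δ1 p=1 q=1 clk=0
t12.Δ0 p=1 q=1 clk=0
t12.Δ1 p=1 q=1 clk=1
t12.Δ2 p=0 q=1 clk=1
t12.Δ3 p=0 q=0 clk=1
t13.Δ0 p=0 q=0 clk=1
t13.Δ1 p=0 q=0 clk=0
t14.Δ0 p=0 q=0 clk=0
t14.Δ1 p=0 q=0 clk=1
t14.Δ2 p=1 q=0 clk=1
t14.Δ3 p=1 q=1 clk=1
t15.Δ0 p=1 q=1 clk=1
t15.Δ1 p=1 q=1 clk=0
t16.Δ0 p=1 q=1 clk=0
t16.Δ1 p=1 q=1 clk=1
t16.Δ2 p=0 q=1 clk=1
t16.Δ3 p=0 q=0 clk=1

1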